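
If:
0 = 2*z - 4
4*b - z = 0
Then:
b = 1/2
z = 2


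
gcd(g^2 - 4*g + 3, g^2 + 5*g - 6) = g - 1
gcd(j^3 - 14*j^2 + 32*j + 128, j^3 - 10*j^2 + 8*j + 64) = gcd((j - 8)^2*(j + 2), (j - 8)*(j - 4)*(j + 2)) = j^2 - 6*j - 16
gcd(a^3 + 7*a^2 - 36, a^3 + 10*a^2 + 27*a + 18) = a^2 + 9*a + 18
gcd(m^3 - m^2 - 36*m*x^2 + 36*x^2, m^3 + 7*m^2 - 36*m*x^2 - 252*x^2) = -m^2 + 36*x^2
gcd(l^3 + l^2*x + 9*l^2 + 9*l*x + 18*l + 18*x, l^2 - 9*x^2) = 1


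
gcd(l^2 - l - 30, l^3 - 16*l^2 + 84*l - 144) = l - 6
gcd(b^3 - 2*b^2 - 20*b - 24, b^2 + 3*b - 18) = 1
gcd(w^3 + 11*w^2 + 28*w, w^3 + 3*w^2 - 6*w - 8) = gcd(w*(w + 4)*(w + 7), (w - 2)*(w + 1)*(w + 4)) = w + 4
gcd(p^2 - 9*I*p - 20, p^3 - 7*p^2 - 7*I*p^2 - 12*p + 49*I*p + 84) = p - 4*I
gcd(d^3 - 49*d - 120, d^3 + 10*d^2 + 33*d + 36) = d + 3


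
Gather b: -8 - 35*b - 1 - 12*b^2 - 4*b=-12*b^2 - 39*b - 9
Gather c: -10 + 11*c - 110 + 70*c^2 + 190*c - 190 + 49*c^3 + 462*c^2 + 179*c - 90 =49*c^3 + 532*c^2 + 380*c - 400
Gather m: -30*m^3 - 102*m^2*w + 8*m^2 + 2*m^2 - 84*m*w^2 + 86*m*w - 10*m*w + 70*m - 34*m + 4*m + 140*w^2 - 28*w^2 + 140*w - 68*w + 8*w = -30*m^3 + m^2*(10 - 102*w) + m*(-84*w^2 + 76*w + 40) + 112*w^2 + 80*w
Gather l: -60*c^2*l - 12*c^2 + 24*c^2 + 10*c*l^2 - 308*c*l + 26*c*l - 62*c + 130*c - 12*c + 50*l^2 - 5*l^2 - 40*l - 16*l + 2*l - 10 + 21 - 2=12*c^2 + 56*c + l^2*(10*c + 45) + l*(-60*c^2 - 282*c - 54) + 9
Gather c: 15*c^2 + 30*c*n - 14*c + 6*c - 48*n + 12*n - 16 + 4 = 15*c^2 + c*(30*n - 8) - 36*n - 12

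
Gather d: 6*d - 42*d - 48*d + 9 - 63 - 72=-84*d - 126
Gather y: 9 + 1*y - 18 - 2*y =-y - 9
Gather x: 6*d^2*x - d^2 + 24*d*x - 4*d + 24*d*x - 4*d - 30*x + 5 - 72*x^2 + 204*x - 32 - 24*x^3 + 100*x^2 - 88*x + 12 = -d^2 - 8*d - 24*x^3 + 28*x^2 + x*(6*d^2 + 48*d + 86) - 15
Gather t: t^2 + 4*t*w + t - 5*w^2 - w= t^2 + t*(4*w + 1) - 5*w^2 - w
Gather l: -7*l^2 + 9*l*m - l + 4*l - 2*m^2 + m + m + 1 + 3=-7*l^2 + l*(9*m + 3) - 2*m^2 + 2*m + 4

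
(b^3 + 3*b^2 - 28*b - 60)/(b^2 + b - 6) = (b^3 + 3*b^2 - 28*b - 60)/(b^2 + b - 6)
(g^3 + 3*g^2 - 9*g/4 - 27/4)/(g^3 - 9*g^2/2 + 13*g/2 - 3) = (2*g^2 + 9*g + 9)/(2*(g^2 - 3*g + 2))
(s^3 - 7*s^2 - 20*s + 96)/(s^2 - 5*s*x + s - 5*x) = (s^3 - 7*s^2 - 20*s + 96)/(s^2 - 5*s*x + s - 5*x)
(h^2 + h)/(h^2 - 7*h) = (h + 1)/(h - 7)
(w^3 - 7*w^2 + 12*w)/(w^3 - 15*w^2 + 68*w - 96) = w/(w - 8)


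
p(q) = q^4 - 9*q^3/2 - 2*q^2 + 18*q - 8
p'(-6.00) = -1308.00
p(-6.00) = 2080.00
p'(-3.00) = -199.50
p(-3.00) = 122.50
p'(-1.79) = -41.04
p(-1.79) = -10.55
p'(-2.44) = -110.72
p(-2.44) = 36.99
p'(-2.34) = -97.81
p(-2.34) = 26.57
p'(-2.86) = -174.56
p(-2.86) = 96.34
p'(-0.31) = 17.82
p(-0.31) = -13.63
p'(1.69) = -8.01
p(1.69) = 3.14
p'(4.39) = 78.68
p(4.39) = 23.17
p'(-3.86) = -397.75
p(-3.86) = 373.52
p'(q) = 4*q^3 - 27*q^2/2 - 4*q + 18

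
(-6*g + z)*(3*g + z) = -18*g^2 - 3*g*z + z^2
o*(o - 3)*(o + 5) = o^3 + 2*o^2 - 15*o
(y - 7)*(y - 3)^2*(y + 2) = y^4 - 11*y^3 + 25*y^2 + 39*y - 126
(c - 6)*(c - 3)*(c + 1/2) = c^3 - 17*c^2/2 + 27*c/2 + 9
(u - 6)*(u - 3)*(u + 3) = u^3 - 6*u^2 - 9*u + 54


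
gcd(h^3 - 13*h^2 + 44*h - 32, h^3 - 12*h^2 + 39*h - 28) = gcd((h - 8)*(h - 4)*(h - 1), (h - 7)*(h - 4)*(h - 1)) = h^2 - 5*h + 4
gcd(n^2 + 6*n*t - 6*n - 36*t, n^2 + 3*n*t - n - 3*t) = 1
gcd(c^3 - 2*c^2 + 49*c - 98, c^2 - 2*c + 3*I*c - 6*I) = c - 2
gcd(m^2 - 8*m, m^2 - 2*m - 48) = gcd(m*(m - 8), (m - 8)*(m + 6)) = m - 8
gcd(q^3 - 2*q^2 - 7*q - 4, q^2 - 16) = q - 4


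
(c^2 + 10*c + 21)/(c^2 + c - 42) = (c + 3)/(c - 6)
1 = 1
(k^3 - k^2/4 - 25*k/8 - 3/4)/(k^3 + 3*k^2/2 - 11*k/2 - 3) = (8*k^2 + 14*k + 3)/(4*(2*k^2 + 7*k + 3))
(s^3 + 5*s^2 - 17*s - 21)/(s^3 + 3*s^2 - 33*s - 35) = (s - 3)/(s - 5)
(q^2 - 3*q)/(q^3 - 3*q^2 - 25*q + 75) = q/(q^2 - 25)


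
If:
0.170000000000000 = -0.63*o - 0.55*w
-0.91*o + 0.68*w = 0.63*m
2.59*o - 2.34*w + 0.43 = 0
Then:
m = 0.25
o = -0.22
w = -0.06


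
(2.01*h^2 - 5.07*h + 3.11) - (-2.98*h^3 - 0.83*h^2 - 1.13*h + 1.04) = 2.98*h^3 + 2.84*h^2 - 3.94*h + 2.07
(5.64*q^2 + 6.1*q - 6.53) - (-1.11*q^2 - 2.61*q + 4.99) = 6.75*q^2 + 8.71*q - 11.52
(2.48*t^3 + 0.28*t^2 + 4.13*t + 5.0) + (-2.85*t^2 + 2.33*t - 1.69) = 2.48*t^3 - 2.57*t^2 + 6.46*t + 3.31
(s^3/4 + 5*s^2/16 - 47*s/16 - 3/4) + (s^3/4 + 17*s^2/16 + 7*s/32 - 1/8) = s^3/2 + 11*s^2/8 - 87*s/32 - 7/8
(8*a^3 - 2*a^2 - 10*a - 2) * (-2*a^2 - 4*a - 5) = -16*a^5 - 28*a^4 - 12*a^3 + 54*a^2 + 58*a + 10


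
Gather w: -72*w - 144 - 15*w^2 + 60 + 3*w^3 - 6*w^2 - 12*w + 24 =3*w^3 - 21*w^2 - 84*w - 60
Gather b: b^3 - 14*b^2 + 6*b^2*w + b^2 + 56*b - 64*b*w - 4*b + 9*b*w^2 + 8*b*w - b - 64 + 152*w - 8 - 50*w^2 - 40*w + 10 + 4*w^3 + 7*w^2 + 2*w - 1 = b^3 + b^2*(6*w - 13) + b*(9*w^2 - 56*w + 51) + 4*w^3 - 43*w^2 + 114*w - 63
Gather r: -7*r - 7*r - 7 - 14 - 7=-14*r - 28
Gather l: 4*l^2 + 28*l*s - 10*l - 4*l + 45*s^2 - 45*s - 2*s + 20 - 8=4*l^2 + l*(28*s - 14) + 45*s^2 - 47*s + 12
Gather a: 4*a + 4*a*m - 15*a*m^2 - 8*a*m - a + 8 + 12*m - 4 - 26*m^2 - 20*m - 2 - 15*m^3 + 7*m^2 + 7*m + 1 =a*(-15*m^2 - 4*m + 3) - 15*m^3 - 19*m^2 - m + 3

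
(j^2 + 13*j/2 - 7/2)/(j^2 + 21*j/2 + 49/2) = (2*j - 1)/(2*j + 7)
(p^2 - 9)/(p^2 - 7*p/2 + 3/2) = 2*(p + 3)/(2*p - 1)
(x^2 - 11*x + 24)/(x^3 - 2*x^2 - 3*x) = (x - 8)/(x*(x + 1))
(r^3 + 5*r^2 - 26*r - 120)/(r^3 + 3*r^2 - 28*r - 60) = (r + 4)/(r + 2)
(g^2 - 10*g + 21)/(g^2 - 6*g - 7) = (g - 3)/(g + 1)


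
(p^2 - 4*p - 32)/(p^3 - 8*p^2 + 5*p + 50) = (p^2 - 4*p - 32)/(p^3 - 8*p^2 + 5*p + 50)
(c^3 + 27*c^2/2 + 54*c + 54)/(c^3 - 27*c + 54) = (c^2 + 15*c/2 + 9)/(c^2 - 6*c + 9)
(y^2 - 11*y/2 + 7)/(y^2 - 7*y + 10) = (y - 7/2)/(y - 5)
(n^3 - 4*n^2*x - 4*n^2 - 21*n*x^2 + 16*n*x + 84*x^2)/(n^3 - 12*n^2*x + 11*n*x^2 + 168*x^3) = (4 - n)/(-n + 8*x)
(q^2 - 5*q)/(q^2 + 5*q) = (q - 5)/(q + 5)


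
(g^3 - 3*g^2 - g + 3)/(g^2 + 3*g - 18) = (g^2 - 1)/(g + 6)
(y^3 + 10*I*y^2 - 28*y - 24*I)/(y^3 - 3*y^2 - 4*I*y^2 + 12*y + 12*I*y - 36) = (y^2 + 8*I*y - 12)/(y^2 + y*(-3 - 6*I) + 18*I)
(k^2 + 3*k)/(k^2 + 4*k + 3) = k/(k + 1)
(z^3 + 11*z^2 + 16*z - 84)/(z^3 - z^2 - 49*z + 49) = (z^2 + 4*z - 12)/(z^2 - 8*z + 7)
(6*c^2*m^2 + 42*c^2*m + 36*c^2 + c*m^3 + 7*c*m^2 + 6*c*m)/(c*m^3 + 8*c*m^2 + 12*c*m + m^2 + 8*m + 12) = c*(6*c*m + 6*c + m^2 + m)/(c*m^2 + 2*c*m + m + 2)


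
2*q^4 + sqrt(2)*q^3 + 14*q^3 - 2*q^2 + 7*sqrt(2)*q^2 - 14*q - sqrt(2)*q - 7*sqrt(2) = (q - 1)*(q + 7)*(sqrt(2)*q + 1)*(sqrt(2)*q + sqrt(2))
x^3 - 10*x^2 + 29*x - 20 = (x - 5)*(x - 4)*(x - 1)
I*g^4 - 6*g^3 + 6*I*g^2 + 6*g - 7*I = (g + 1)*(g - I)*(g + 7*I)*(I*g - I)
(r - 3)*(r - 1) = r^2 - 4*r + 3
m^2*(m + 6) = m^3 + 6*m^2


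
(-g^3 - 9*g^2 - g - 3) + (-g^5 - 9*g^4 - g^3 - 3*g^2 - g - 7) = -g^5 - 9*g^4 - 2*g^3 - 12*g^2 - 2*g - 10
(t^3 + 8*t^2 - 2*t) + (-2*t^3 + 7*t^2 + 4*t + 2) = -t^3 + 15*t^2 + 2*t + 2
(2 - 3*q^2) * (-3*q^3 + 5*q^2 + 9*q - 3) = 9*q^5 - 15*q^4 - 33*q^3 + 19*q^2 + 18*q - 6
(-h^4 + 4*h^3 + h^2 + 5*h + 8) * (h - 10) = -h^5 + 14*h^4 - 39*h^3 - 5*h^2 - 42*h - 80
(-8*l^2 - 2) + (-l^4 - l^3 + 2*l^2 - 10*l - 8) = -l^4 - l^3 - 6*l^2 - 10*l - 10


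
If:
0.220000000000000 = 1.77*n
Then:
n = 0.12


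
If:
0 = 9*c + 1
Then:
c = -1/9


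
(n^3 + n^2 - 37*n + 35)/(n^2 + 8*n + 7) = (n^2 - 6*n + 5)/(n + 1)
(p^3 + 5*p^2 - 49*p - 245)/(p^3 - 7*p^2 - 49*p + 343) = (p + 5)/(p - 7)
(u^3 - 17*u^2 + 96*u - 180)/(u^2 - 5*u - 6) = (u^2 - 11*u + 30)/(u + 1)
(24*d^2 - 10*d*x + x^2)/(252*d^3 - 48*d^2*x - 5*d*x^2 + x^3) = (-4*d + x)/(-42*d^2 + d*x + x^2)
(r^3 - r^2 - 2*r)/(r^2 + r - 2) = r*(r^2 - r - 2)/(r^2 + r - 2)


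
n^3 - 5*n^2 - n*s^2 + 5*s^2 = (n - 5)*(n - s)*(n + s)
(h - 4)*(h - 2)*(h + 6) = h^3 - 28*h + 48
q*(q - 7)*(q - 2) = q^3 - 9*q^2 + 14*q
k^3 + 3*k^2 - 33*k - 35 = (k - 5)*(k + 1)*(k + 7)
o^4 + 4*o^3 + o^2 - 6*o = o*(o - 1)*(o + 2)*(o + 3)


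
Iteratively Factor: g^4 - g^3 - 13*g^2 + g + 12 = (g - 4)*(g^3 + 3*g^2 - g - 3) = (g - 4)*(g - 1)*(g^2 + 4*g + 3) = (g - 4)*(g - 1)*(g + 1)*(g + 3)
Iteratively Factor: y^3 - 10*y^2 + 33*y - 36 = (y - 4)*(y^2 - 6*y + 9) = (y - 4)*(y - 3)*(y - 3)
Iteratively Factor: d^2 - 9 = (d + 3)*(d - 3)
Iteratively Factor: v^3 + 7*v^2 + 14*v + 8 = (v + 1)*(v^2 + 6*v + 8) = (v + 1)*(v + 2)*(v + 4)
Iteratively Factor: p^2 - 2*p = (p - 2)*(p)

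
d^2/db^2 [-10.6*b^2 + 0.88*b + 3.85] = -21.2000000000000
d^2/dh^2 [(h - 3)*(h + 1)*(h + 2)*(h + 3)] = 12*h^2 + 18*h - 14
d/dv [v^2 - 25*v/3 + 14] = 2*v - 25/3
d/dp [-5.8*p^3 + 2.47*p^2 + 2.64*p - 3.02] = -17.4*p^2 + 4.94*p + 2.64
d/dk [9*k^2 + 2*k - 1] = 18*k + 2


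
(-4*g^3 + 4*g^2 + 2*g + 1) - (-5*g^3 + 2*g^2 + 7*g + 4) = g^3 + 2*g^2 - 5*g - 3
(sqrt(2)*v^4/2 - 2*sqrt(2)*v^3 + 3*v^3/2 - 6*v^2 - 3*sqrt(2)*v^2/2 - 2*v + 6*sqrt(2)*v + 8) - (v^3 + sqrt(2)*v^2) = sqrt(2)*v^4/2 - 2*sqrt(2)*v^3 + v^3/2 - 6*v^2 - 5*sqrt(2)*v^2/2 - 2*v + 6*sqrt(2)*v + 8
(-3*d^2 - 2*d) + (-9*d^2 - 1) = -12*d^2 - 2*d - 1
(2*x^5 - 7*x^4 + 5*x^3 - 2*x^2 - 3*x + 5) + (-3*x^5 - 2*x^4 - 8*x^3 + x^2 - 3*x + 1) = -x^5 - 9*x^4 - 3*x^3 - x^2 - 6*x + 6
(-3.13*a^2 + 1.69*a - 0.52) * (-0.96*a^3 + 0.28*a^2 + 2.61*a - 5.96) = 3.0048*a^5 - 2.4988*a^4 - 7.1969*a^3 + 22.9201*a^2 - 11.4296*a + 3.0992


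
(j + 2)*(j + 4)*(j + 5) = j^3 + 11*j^2 + 38*j + 40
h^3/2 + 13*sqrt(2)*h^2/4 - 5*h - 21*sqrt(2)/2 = (h/2 + sqrt(2)/2)*(h - 3*sqrt(2)/2)*(h + 7*sqrt(2))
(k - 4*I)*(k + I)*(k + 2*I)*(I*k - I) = I*k^4 + k^3 - I*k^3 - k^2 + 10*I*k^2 - 8*k - 10*I*k + 8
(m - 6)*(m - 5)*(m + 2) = m^3 - 9*m^2 + 8*m + 60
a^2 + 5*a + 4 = (a + 1)*(a + 4)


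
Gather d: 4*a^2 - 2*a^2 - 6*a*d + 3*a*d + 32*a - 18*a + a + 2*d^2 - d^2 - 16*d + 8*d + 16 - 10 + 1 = 2*a^2 + 15*a + d^2 + d*(-3*a - 8) + 7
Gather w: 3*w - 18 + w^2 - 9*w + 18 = w^2 - 6*w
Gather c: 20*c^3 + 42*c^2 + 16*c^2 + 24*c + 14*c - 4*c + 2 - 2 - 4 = 20*c^3 + 58*c^2 + 34*c - 4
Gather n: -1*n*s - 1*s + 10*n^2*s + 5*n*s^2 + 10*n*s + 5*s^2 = 10*n^2*s + n*(5*s^2 + 9*s) + 5*s^2 - s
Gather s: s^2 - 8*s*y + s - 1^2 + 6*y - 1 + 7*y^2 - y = s^2 + s*(1 - 8*y) + 7*y^2 + 5*y - 2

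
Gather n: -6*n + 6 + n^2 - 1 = n^2 - 6*n + 5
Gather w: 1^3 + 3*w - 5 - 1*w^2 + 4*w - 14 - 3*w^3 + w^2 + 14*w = -3*w^3 + 21*w - 18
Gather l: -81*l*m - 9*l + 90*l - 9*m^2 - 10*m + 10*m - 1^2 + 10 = l*(81 - 81*m) - 9*m^2 + 9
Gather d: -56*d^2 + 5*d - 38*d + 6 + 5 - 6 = -56*d^2 - 33*d + 5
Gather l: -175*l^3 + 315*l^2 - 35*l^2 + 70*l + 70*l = -175*l^3 + 280*l^2 + 140*l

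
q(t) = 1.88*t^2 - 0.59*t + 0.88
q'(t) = 3.76*t - 0.59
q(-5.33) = 57.43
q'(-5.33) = -20.63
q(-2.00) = 9.58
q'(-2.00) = -8.11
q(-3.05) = 20.17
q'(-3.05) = -12.06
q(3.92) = 27.46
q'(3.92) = 14.15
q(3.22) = 18.47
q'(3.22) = 11.52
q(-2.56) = 14.71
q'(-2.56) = -10.22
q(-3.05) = 20.17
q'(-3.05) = -12.06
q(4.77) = 40.84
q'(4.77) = 17.35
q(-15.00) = 432.73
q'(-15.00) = -56.99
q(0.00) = 0.88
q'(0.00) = -0.59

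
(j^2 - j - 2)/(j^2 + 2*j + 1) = (j - 2)/(j + 1)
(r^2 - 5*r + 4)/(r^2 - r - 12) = (r - 1)/(r + 3)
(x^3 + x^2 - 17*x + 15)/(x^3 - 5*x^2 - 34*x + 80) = (x^2 - 4*x + 3)/(x^2 - 10*x + 16)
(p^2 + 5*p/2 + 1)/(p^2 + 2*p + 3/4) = 2*(p + 2)/(2*p + 3)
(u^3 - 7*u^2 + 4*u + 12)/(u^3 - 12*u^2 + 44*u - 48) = (u + 1)/(u - 4)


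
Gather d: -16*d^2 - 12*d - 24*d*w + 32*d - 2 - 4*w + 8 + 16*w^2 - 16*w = -16*d^2 + d*(20 - 24*w) + 16*w^2 - 20*w + 6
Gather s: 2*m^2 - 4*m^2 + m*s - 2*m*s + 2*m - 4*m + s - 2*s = -2*m^2 - 2*m + s*(-m - 1)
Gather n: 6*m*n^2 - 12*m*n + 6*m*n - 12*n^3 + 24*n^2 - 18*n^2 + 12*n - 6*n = -12*n^3 + n^2*(6*m + 6) + n*(6 - 6*m)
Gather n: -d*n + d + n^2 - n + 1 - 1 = d + n^2 + n*(-d - 1)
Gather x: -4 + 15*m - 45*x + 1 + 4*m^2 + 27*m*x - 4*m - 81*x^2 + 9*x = 4*m^2 + 11*m - 81*x^2 + x*(27*m - 36) - 3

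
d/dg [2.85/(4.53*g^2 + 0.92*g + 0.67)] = (-25.821*g - 2.622)/(4.53*g^2 + 0.92*g + 0.67)^2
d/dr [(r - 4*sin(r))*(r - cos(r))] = (r - 4*sin(r))*(sin(r) + 1) - (r - cos(r))*(4*cos(r) - 1)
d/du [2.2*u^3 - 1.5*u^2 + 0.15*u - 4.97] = 6.6*u^2 - 3.0*u + 0.15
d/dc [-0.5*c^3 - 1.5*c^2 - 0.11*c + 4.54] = -1.5*c^2 - 3.0*c - 0.11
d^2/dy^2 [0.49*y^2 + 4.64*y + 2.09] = 0.980000000000000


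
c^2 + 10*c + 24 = (c + 4)*(c + 6)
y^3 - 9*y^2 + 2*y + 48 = (y - 8)*(y - 3)*(y + 2)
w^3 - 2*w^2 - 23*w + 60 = (w - 4)*(w - 3)*(w + 5)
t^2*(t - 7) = t^3 - 7*t^2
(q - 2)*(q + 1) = q^2 - q - 2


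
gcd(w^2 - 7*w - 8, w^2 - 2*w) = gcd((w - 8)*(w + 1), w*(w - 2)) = 1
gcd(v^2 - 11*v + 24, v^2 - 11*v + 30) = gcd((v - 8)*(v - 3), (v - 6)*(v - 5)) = 1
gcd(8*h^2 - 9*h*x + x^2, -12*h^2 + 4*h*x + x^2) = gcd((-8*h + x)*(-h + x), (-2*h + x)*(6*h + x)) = 1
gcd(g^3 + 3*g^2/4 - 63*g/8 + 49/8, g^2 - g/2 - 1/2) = g - 1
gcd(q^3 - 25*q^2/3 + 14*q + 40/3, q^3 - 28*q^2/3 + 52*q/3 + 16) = q^2 - 10*q/3 - 8/3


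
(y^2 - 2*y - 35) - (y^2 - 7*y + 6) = 5*y - 41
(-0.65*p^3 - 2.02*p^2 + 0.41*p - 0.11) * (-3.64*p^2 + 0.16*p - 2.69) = 2.366*p^5 + 7.2488*p^4 - 0.0670999999999999*p^3 + 5.8998*p^2 - 1.1205*p + 0.2959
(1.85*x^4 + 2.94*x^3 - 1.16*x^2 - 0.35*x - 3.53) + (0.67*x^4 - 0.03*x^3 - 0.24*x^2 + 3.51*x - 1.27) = 2.52*x^4 + 2.91*x^3 - 1.4*x^2 + 3.16*x - 4.8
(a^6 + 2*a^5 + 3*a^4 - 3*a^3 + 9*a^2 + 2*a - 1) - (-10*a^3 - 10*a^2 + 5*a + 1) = a^6 + 2*a^5 + 3*a^4 + 7*a^3 + 19*a^2 - 3*a - 2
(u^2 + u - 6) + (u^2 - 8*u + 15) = 2*u^2 - 7*u + 9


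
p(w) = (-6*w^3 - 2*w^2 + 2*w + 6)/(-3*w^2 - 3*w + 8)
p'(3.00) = 1.64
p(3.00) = 6.00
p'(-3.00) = -6.80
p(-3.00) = -14.40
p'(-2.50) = -62.52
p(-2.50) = -25.31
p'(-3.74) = -0.37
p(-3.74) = -12.51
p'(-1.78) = -28.13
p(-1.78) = 7.81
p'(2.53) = 1.47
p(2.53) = 5.26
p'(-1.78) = -28.13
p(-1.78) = 7.81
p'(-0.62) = -0.33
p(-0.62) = 0.62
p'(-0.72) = -0.62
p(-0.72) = 0.67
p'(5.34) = 1.87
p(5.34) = 10.20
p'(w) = (6*w + 3)*(-6*w^3 - 2*w^2 + 2*w + 6)/(-3*w^2 - 3*w + 8)^2 + (-18*w^2 - 4*w + 2)/(-3*w^2 - 3*w + 8) = 2*(9*w^4 + 18*w^3 - 66*w^2 + 2*w + 17)/(9*w^4 + 18*w^3 - 39*w^2 - 48*w + 64)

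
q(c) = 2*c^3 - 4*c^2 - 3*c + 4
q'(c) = 6*c^2 - 8*c - 3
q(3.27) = 21.35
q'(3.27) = 35.00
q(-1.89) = -18.12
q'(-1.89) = 33.55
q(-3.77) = -148.71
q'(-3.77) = 112.44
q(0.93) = -0.64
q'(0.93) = -5.25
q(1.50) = -2.75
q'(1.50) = -1.50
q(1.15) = -1.70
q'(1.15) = -4.26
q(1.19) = -1.86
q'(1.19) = -4.02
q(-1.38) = -4.73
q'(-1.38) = 19.47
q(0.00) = 4.00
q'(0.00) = -3.00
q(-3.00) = -77.00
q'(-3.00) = 75.00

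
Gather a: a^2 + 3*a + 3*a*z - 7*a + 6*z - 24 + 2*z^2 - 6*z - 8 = a^2 + a*(3*z - 4) + 2*z^2 - 32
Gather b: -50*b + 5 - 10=-50*b - 5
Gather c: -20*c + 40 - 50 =-20*c - 10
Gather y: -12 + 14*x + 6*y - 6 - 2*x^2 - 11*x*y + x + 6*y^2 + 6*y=-2*x^2 + 15*x + 6*y^2 + y*(12 - 11*x) - 18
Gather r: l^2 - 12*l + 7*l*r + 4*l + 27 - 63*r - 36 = l^2 - 8*l + r*(7*l - 63) - 9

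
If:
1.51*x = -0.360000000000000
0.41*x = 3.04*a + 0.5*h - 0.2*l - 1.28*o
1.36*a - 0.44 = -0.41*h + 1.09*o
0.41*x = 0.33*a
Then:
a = -0.30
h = 2.65853658536585*o + 2.05571136987709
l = 0.246341463414634*o + 1.12567216340436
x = -0.24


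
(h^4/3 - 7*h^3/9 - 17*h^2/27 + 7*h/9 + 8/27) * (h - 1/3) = h^5/3 - 8*h^4/9 - 10*h^3/27 + 80*h^2/81 + h/27 - 8/81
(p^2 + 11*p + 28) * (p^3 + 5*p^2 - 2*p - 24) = p^5 + 16*p^4 + 81*p^3 + 94*p^2 - 320*p - 672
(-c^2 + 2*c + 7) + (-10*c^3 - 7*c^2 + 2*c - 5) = -10*c^3 - 8*c^2 + 4*c + 2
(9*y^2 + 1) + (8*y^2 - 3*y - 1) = 17*y^2 - 3*y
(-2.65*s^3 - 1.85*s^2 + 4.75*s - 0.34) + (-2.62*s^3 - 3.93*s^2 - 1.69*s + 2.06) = -5.27*s^3 - 5.78*s^2 + 3.06*s + 1.72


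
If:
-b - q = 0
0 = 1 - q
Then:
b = -1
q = 1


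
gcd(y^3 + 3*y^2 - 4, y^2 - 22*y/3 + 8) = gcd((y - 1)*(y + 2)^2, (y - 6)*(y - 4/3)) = 1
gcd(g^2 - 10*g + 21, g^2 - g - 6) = g - 3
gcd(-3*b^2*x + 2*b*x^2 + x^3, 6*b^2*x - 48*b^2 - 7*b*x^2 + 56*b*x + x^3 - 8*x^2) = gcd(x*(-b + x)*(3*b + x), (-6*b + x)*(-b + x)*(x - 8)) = -b + x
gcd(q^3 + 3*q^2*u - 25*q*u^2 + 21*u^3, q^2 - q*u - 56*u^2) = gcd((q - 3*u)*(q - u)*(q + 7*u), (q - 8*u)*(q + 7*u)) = q + 7*u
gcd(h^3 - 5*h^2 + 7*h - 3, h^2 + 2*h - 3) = h - 1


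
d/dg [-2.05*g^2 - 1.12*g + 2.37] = -4.1*g - 1.12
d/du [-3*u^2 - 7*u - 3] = -6*u - 7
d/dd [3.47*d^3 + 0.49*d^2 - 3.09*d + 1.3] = 10.41*d^2 + 0.98*d - 3.09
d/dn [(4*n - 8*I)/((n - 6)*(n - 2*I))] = -4/(n^2 - 12*n + 36)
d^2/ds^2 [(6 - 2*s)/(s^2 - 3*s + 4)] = 4*(-(s - 3)*(2*s - 3)^2 + 3*(s - 2)*(s^2 - 3*s + 4))/(s^2 - 3*s + 4)^3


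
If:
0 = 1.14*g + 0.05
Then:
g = -0.04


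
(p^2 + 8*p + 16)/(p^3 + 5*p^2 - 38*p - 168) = (p + 4)/(p^2 + p - 42)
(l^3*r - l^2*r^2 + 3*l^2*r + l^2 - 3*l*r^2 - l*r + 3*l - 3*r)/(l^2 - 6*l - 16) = (-l^3*r + l^2*r^2 - 3*l^2*r - l^2 + 3*l*r^2 + l*r - 3*l + 3*r)/(-l^2 + 6*l + 16)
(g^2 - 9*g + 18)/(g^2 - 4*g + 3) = (g - 6)/(g - 1)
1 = 1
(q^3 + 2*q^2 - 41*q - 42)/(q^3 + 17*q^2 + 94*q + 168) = (q^2 - 5*q - 6)/(q^2 + 10*q + 24)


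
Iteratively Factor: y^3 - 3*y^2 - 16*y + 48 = (y - 4)*(y^2 + y - 12) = (y - 4)*(y - 3)*(y + 4)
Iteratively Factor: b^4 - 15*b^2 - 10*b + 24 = (b + 2)*(b^3 - 2*b^2 - 11*b + 12) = (b - 4)*(b + 2)*(b^2 + 2*b - 3) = (b - 4)*(b - 1)*(b + 2)*(b + 3)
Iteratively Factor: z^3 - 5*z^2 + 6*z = (z)*(z^2 - 5*z + 6) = z*(z - 3)*(z - 2)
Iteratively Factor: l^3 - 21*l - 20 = (l + 1)*(l^2 - l - 20) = (l - 5)*(l + 1)*(l + 4)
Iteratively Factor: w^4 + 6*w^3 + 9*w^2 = (w)*(w^3 + 6*w^2 + 9*w) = w*(w + 3)*(w^2 + 3*w) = w^2*(w + 3)*(w + 3)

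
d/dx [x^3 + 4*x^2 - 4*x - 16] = 3*x^2 + 8*x - 4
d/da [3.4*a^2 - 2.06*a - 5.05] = 6.8*a - 2.06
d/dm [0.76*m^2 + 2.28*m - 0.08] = 1.52*m + 2.28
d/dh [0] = 0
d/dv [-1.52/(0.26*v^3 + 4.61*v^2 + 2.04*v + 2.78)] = (1.1856*v^2 + 14.0144*v + 3.1008)/(0.26*v^3 + 4.61*v^2 + 2.04*v + 2.78)^2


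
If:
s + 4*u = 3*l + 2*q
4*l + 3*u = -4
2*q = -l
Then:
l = -3*u/4 - 1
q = 3*u/8 + 1/2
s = -11*u/2 - 2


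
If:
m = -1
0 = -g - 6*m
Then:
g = 6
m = -1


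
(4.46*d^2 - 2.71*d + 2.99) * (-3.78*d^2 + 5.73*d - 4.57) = -16.8588*d^4 + 35.7996*d^3 - 47.2127*d^2 + 29.5174*d - 13.6643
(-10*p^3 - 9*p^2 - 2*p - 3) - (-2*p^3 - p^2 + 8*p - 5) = -8*p^3 - 8*p^2 - 10*p + 2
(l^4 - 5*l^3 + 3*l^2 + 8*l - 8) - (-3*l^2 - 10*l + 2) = l^4 - 5*l^3 + 6*l^2 + 18*l - 10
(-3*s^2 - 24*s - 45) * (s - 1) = -3*s^3 - 21*s^2 - 21*s + 45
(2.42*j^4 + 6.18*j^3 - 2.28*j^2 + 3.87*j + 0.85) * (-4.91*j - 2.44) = -11.8822*j^5 - 36.2486*j^4 - 3.8844*j^3 - 13.4385*j^2 - 13.6163*j - 2.074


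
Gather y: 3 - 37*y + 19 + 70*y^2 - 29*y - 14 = 70*y^2 - 66*y + 8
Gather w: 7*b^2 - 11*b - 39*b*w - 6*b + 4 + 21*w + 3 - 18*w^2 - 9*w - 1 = 7*b^2 - 17*b - 18*w^2 + w*(12 - 39*b) + 6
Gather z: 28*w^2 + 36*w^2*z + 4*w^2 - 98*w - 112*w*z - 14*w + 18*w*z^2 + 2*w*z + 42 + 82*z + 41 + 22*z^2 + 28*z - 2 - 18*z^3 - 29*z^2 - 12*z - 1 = 32*w^2 - 112*w - 18*z^3 + z^2*(18*w - 7) + z*(36*w^2 - 110*w + 98) + 80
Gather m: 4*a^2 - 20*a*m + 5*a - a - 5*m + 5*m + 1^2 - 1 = 4*a^2 - 20*a*m + 4*a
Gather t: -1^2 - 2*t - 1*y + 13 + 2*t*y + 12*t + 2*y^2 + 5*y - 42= t*(2*y + 10) + 2*y^2 + 4*y - 30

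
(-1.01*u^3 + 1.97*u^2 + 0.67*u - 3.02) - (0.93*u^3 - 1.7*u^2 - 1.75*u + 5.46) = -1.94*u^3 + 3.67*u^2 + 2.42*u - 8.48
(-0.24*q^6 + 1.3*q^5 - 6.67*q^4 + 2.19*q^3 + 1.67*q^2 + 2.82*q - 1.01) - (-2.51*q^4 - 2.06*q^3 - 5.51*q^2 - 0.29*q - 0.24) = -0.24*q^6 + 1.3*q^5 - 4.16*q^4 + 4.25*q^3 + 7.18*q^2 + 3.11*q - 0.77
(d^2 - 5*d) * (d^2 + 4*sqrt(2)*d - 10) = d^4 - 5*d^3 + 4*sqrt(2)*d^3 - 20*sqrt(2)*d^2 - 10*d^2 + 50*d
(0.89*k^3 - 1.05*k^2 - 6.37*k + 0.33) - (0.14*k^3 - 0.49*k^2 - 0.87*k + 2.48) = 0.75*k^3 - 0.56*k^2 - 5.5*k - 2.15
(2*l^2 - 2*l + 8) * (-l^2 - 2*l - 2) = -2*l^4 - 2*l^3 - 8*l^2 - 12*l - 16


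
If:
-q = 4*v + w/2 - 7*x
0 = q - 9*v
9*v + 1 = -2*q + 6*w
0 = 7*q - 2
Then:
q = 2/7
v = 2/63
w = 13/42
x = 143/1764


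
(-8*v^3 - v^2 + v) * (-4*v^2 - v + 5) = 32*v^5 + 12*v^4 - 43*v^3 - 6*v^2 + 5*v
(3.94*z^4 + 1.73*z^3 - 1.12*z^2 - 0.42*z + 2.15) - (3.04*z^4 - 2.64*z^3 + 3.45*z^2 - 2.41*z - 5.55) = 0.9*z^4 + 4.37*z^3 - 4.57*z^2 + 1.99*z + 7.7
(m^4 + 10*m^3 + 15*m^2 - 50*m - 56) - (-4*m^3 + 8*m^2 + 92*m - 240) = m^4 + 14*m^3 + 7*m^2 - 142*m + 184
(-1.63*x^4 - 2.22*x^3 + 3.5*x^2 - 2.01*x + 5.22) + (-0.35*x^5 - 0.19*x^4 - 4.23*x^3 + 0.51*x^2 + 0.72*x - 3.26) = -0.35*x^5 - 1.82*x^4 - 6.45*x^3 + 4.01*x^2 - 1.29*x + 1.96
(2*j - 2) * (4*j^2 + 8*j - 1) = 8*j^3 + 8*j^2 - 18*j + 2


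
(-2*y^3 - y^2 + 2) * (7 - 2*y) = 4*y^4 - 12*y^3 - 7*y^2 - 4*y + 14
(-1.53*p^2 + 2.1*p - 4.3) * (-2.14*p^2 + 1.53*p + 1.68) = 3.2742*p^4 - 6.8349*p^3 + 9.8446*p^2 - 3.051*p - 7.224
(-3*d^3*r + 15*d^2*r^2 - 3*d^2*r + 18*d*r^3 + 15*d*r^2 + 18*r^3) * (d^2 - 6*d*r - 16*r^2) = -3*d^5*r + 33*d^4*r^2 - 3*d^4*r - 24*d^3*r^3 + 33*d^3*r^2 - 348*d^2*r^4 - 24*d^2*r^3 - 288*d*r^5 - 348*d*r^4 - 288*r^5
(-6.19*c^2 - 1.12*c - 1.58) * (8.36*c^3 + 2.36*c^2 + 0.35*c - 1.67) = -51.7484*c^5 - 23.9716*c^4 - 18.0185*c^3 + 6.2165*c^2 + 1.3174*c + 2.6386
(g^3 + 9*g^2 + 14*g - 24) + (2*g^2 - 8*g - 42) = g^3 + 11*g^2 + 6*g - 66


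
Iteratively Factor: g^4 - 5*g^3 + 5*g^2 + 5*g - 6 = (g - 2)*(g^3 - 3*g^2 - g + 3) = (g - 2)*(g - 1)*(g^2 - 2*g - 3) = (g - 3)*(g - 2)*(g - 1)*(g + 1)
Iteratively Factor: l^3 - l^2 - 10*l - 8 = (l + 2)*(l^2 - 3*l - 4) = (l + 1)*(l + 2)*(l - 4)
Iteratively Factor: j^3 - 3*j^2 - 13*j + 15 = (j - 5)*(j^2 + 2*j - 3) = (j - 5)*(j - 1)*(j + 3)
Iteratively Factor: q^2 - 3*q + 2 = (q - 2)*(q - 1)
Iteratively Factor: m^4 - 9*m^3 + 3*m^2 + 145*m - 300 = (m - 3)*(m^3 - 6*m^2 - 15*m + 100) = (m - 5)*(m - 3)*(m^2 - m - 20) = (m - 5)^2*(m - 3)*(m + 4)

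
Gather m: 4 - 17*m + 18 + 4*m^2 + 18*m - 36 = 4*m^2 + m - 14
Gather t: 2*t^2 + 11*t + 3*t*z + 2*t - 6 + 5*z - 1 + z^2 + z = 2*t^2 + t*(3*z + 13) + z^2 + 6*z - 7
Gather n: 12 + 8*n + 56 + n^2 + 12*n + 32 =n^2 + 20*n + 100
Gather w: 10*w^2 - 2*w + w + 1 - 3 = 10*w^2 - w - 2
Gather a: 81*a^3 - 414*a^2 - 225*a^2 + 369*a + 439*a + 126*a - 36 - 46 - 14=81*a^3 - 639*a^2 + 934*a - 96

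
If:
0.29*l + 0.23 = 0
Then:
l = -0.79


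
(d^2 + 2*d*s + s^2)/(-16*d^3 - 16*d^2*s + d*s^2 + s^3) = (d + s)/(-16*d^2 + s^2)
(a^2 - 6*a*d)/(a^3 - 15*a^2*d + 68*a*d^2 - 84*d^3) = a/(a^2 - 9*a*d + 14*d^2)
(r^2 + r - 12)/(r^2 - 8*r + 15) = (r + 4)/(r - 5)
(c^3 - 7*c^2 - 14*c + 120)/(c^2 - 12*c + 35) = (c^2 - 2*c - 24)/(c - 7)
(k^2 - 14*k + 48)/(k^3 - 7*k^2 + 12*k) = (k^2 - 14*k + 48)/(k*(k^2 - 7*k + 12))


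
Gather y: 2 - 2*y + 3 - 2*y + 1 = 6 - 4*y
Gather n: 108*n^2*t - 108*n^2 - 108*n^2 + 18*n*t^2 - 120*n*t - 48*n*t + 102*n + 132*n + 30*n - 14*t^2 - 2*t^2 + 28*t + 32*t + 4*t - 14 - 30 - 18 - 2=n^2*(108*t - 216) + n*(18*t^2 - 168*t + 264) - 16*t^2 + 64*t - 64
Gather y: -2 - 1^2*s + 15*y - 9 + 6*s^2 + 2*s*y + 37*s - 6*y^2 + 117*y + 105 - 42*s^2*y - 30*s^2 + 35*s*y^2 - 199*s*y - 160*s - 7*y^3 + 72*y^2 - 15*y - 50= -24*s^2 - 124*s - 7*y^3 + y^2*(35*s + 66) + y*(-42*s^2 - 197*s + 117) + 44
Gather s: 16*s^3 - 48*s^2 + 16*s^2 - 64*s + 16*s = 16*s^3 - 32*s^2 - 48*s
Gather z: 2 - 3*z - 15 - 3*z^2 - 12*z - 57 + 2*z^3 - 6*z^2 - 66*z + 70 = 2*z^3 - 9*z^2 - 81*z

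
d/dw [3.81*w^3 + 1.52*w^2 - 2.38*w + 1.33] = 11.43*w^2 + 3.04*w - 2.38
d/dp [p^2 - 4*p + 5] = 2*p - 4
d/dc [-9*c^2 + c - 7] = 1 - 18*c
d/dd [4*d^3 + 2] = 12*d^2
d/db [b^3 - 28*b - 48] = 3*b^2 - 28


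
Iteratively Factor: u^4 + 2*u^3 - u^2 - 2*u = (u + 2)*(u^3 - u) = (u - 1)*(u + 2)*(u^2 + u) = (u - 1)*(u + 1)*(u + 2)*(u)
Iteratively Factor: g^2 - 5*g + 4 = (g - 4)*(g - 1)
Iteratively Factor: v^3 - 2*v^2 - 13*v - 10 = (v - 5)*(v^2 + 3*v + 2) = (v - 5)*(v + 2)*(v + 1)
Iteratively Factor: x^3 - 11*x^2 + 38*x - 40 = (x - 4)*(x^2 - 7*x + 10) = (x - 5)*(x - 4)*(x - 2)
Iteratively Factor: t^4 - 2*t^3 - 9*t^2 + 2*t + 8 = (t - 1)*(t^3 - t^2 - 10*t - 8) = (t - 4)*(t - 1)*(t^2 + 3*t + 2) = (t - 4)*(t - 1)*(t + 1)*(t + 2)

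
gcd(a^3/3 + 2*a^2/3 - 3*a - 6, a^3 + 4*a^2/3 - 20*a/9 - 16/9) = a + 2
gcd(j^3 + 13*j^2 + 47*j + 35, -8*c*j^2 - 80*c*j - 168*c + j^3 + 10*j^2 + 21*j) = j + 7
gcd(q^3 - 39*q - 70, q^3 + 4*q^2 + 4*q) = q + 2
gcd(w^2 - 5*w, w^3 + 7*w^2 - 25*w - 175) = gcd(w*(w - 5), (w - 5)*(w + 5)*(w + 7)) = w - 5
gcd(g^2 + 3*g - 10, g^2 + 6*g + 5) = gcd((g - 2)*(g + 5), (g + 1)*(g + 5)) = g + 5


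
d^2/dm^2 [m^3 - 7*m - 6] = 6*m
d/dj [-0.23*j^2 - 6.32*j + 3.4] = -0.46*j - 6.32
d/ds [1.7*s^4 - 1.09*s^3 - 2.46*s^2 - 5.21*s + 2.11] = 6.8*s^3 - 3.27*s^2 - 4.92*s - 5.21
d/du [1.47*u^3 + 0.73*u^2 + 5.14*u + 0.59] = 4.41*u^2 + 1.46*u + 5.14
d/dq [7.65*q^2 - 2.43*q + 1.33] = 15.3*q - 2.43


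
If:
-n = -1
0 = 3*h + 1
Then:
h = -1/3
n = 1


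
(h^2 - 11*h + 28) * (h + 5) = h^3 - 6*h^2 - 27*h + 140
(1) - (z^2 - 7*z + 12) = -z^2 + 7*z - 11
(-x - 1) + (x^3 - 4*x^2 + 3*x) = x^3 - 4*x^2 + 2*x - 1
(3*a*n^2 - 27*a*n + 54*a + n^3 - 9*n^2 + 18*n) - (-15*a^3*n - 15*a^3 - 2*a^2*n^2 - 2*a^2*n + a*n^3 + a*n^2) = 15*a^3*n + 15*a^3 + 2*a^2*n^2 + 2*a^2*n - a*n^3 + 2*a*n^2 - 27*a*n + 54*a + n^3 - 9*n^2 + 18*n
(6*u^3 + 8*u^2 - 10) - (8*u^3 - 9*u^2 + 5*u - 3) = -2*u^3 + 17*u^2 - 5*u - 7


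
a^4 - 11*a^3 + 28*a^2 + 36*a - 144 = (a - 6)*(a - 4)*(a - 3)*(a + 2)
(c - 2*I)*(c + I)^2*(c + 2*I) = c^4 + 2*I*c^3 + 3*c^2 + 8*I*c - 4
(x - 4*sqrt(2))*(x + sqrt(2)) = x^2 - 3*sqrt(2)*x - 8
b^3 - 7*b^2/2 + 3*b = b*(b - 2)*(b - 3/2)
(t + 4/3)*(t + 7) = t^2 + 25*t/3 + 28/3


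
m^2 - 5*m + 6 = (m - 3)*(m - 2)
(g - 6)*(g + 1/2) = g^2 - 11*g/2 - 3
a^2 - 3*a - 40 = (a - 8)*(a + 5)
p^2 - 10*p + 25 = (p - 5)^2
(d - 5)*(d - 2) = d^2 - 7*d + 10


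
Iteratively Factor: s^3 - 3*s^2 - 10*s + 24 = (s - 4)*(s^2 + s - 6) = (s - 4)*(s + 3)*(s - 2)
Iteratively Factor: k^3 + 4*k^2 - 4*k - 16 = (k + 2)*(k^2 + 2*k - 8) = (k + 2)*(k + 4)*(k - 2)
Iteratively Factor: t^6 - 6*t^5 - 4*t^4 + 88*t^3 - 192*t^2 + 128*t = (t - 4)*(t^5 - 2*t^4 - 12*t^3 + 40*t^2 - 32*t) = (t - 4)*(t - 2)*(t^4 - 12*t^2 + 16*t) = t*(t - 4)*(t - 2)*(t^3 - 12*t + 16) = t*(t - 4)*(t - 2)*(t + 4)*(t^2 - 4*t + 4) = t*(t - 4)*(t - 2)^2*(t + 4)*(t - 2)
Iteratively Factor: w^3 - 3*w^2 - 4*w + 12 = (w - 2)*(w^2 - w - 6) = (w - 3)*(w - 2)*(w + 2)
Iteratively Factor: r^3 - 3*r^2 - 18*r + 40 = (r - 5)*(r^2 + 2*r - 8) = (r - 5)*(r + 4)*(r - 2)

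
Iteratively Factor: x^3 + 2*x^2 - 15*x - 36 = (x - 4)*(x^2 + 6*x + 9) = (x - 4)*(x + 3)*(x + 3)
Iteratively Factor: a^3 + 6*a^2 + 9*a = (a + 3)*(a^2 + 3*a) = (a + 3)^2*(a)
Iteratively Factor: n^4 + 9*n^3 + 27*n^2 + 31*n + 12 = (n + 4)*(n^3 + 5*n^2 + 7*n + 3) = (n + 1)*(n + 4)*(n^2 + 4*n + 3) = (n + 1)*(n + 3)*(n + 4)*(n + 1)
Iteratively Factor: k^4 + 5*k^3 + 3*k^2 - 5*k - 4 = (k - 1)*(k^3 + 6*k^2 + 9*k + 4) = (k - 1)*(k + 1)*(k^2 + 5*k + 4) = (k - 1)*(k + 1)*(k + 4)*(k + 1)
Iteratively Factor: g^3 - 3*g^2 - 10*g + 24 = (g - 2)*(g^2 - g - 12) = (g - 4)*(g - 2)*(g + 3)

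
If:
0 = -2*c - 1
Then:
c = -1/2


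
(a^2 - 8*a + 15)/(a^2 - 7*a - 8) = (-a^2 + 8*a - 15)/(-a^2 + 7*a + 8)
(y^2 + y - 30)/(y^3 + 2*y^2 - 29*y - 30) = 1/(y + 1)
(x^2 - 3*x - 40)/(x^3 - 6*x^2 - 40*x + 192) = (x + 5)/(x^2 + 2*x - 24)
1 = 1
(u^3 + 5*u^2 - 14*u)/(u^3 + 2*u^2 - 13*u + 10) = u*(u + 7)/(u^2 + 4*u - 5)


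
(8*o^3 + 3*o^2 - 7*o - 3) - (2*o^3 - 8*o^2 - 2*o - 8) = 6*o^3 + 11*o^2 - 5*o + 5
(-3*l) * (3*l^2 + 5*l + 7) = -9*l^3 - 15*l^2 - 21*l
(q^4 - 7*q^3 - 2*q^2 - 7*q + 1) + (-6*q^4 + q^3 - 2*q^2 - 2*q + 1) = -5*q^4 - 6*q^3 - 4*q^2 - 9*q + 2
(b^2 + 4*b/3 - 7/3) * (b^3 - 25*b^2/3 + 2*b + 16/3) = b^5 - 7*b^4 - 103*b^3/9 + 247*b^2/9 + 22*b/9 - 112/9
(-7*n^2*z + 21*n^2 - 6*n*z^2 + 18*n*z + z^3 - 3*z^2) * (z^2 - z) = -7*n^2*z^3 + 28*n^2*z^2 - 21*n^2*z - 6*n*z^4 + 24*n*z^3 - 18*n*z^2 + z^5 - 4*z^4 + 3*z^3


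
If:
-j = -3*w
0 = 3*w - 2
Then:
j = 2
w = 2/3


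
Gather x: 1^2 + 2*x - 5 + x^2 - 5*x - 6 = x^2 - 3*x - 10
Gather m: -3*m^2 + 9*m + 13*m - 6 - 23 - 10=-3*m^2 + 22*m - 39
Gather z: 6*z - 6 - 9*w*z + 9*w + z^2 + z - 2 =9*w + z^2 + z*(7 - 9*w) - 8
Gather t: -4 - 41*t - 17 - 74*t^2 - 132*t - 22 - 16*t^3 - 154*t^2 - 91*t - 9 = -16*t^3 - 228*t^2 - 264*t - 52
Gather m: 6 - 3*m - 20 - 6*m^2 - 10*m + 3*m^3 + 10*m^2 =3*m^3 + 4*m^2 - 13*m - 14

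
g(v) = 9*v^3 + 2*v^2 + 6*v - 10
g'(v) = 27*v^2 + 4*v + 6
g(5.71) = 1764.99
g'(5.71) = 909.15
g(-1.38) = -38.12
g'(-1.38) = 51.90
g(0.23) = -8.40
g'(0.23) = 8.35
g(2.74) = 206.59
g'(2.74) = 219.67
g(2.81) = 222.34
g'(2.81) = 230.43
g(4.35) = 794.76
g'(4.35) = 534.31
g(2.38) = 136.94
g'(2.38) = 168.46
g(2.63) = 183.34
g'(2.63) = 203.28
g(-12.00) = -15346.00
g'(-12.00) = 3846.00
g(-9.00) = -6463.00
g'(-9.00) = 2157.00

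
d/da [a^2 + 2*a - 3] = 2*a + 2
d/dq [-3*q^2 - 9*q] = -6*q - 9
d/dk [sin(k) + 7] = cos(k)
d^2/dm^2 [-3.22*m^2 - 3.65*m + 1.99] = -6.44000000000000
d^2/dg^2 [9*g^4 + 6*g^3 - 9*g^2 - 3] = 108*g^2 + 36*g - 18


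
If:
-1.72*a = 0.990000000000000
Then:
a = -0.58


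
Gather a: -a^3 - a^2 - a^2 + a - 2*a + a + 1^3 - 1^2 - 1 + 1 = -a^3 - 2*a^2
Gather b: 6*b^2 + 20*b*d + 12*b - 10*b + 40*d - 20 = 6*b^2 + b*(20*d + 2) + 40*d - 20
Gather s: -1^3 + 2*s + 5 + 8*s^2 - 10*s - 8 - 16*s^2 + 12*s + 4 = -8*s^2 + 4*s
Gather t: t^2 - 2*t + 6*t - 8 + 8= t^2 + 4*t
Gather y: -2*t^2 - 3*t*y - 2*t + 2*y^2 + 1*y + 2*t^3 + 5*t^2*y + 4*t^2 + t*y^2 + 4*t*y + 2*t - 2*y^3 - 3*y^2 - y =2*t^3 + 2*t^2 - 2*y^3 + y^2*(t - 1) + y*(5*t^2 + t)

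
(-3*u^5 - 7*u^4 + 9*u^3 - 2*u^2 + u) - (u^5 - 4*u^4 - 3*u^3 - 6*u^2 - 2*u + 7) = -4*u^5 - 3*u^4 + 12*u^3 + 4*u^2 + 3*u - 7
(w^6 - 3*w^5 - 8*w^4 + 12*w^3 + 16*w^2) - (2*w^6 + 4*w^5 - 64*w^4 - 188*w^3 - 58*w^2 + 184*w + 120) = -w^6 - 7*w^5 + 56*w^4 + 200*w^3 + 74*w^2 - 184*w - 120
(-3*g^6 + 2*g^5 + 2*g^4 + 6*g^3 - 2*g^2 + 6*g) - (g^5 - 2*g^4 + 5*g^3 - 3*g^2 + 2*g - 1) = -3*g^6 + g^5 + 4*g^4 + g^3 + g^2 + 4*g + 1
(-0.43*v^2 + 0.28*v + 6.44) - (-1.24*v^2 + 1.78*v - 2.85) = 0.81*v^2 - 1.5*v + 9.29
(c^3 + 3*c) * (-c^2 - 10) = -c^5 - 13*c^3 - 30*c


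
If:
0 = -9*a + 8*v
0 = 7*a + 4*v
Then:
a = 0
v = 0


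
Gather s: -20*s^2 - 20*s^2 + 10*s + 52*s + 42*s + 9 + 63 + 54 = -40*s^2 + 104*s + 126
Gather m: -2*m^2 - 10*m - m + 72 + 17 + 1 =-2*m^2 - 11*m + 90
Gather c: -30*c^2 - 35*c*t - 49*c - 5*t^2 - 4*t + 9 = -30*c^2 + c*(-35*t - 49) - 5*t^2 - 4*t + 9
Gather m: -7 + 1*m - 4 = m - 11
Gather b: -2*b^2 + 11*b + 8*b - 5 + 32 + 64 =-2*b^2 + 19*b + 91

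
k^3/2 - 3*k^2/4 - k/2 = k*(k/2 + 1/4)*(k - 2)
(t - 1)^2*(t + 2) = t^3 - 3*t + 2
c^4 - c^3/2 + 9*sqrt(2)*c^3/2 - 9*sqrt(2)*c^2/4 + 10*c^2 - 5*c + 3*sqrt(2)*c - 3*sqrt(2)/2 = (c - 1/2)*(c + sqrt(2)/2)*(c + sqrt(2))*(c + 3*sqrt(2))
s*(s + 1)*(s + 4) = s^3 + 5*s^2 + 4*s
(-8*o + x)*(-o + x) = 8*o^2 - 9*o*x + x^2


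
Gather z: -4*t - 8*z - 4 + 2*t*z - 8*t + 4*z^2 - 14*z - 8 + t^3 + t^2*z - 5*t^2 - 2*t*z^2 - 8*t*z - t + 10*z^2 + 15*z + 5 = t^3 - 5*t^2 - 13*t + z^2*(14 - 2*t) + z*(t^2 - 6*t - 7) - 7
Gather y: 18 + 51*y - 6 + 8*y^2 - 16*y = 8*y^2 + 35*y + 12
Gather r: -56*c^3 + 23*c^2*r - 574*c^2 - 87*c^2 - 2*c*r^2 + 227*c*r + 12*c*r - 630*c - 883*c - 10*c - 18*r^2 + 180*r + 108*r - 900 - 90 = -56*c^3 - 661*c^2 - 1523*c + r^2*(-2*c - 18) + r*(23*c^2 + 239*c + 288) - 990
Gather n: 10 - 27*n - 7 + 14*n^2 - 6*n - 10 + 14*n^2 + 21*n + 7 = 28*n^2 - 12*n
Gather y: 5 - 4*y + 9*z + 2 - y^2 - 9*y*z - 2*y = -y^2 + y*(-9*z - 6) + 9*z + 7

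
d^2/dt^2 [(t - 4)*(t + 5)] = 2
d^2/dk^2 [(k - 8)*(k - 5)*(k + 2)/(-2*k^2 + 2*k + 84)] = 2*(-23*k^3 + 510*k^2 - 3408*k + 8276)/(k^6 - 3*k^5 - 123*k^4 + 251*k^3 + 5166*k^2 - 5292*k - 74088)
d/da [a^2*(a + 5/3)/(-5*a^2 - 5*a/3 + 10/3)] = a*(-9*a^3 - 6*a^2 + 13*a + 20)/(5*(9*a^4 + 6*a^3 - 11*a^2 - 4*a + 4))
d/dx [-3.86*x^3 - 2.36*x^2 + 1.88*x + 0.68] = -11.58*x^2 - 4.72*x + 1.88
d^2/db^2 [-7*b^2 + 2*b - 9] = -14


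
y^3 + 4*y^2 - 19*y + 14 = (y - 2)*(y - 1)*(y + 7)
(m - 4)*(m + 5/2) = m^2 - 3*m/2 - 10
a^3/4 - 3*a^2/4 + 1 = (a/4 + 1/4)*(a - 2)^2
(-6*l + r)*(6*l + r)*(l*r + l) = -36*l^3*r - 36*l^3 + l*r^3 + l*r^2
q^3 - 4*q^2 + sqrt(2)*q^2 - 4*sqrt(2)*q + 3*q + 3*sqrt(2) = (q - 3)*(q - 1)*(q + sqrt(2))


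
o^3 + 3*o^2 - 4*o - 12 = (o - 2)*(o + 2)*(o + 3)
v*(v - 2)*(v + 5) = v^3 + 3*v^2 - 10*v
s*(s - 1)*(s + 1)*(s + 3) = s^4 + 3*s^3 - s^2 - 3*s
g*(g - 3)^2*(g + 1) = g^4 - 5*g^3 + 3*g^2 + 9*g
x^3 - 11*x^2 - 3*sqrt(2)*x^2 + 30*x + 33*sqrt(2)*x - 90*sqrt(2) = (x - 6)*(x - 5)*(x - 3*sqrt(2))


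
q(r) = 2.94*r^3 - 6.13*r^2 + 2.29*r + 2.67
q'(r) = 8.82*r^2 - 12.26*r + 2.29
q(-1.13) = -11.99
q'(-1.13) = 27.41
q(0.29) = 2.89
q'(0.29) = -0.52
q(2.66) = 20.72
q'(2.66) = 32.09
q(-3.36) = -185.75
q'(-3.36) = 143.06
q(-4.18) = -328.73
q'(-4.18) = 207.64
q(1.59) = 2.63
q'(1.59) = 5.09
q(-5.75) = -772.09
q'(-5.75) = 364.40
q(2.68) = 21.37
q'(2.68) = 32.78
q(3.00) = 33.75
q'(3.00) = 44.89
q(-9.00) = -2657.73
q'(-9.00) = 827.05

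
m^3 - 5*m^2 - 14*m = m*(m - 7)*(m + 2)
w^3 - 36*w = w*(w - 6)*(w + 6)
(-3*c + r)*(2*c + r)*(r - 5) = -6*c^2*r + 30*c^2 - c*r^2 + 5*c*r + r^3 - 5*r^2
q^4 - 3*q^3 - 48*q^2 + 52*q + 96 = (q - 8)*(q - 2)*(q + 1)*(q + 6)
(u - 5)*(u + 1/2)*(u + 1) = u^3 - 7*u^2/2 - 7*u - 5/2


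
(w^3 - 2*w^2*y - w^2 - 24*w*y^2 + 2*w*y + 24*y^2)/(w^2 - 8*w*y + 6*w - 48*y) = (w^3 - 2*w^2*y - w^2 - 24*w*y^2 + 2*w*y + 24*y^2)/(w^2 - 8*w*y + 6*w - 48*y)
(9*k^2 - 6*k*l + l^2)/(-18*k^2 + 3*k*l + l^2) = (-3*k + l)/(6*k + l)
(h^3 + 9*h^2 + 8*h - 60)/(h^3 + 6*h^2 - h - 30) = (h + 6)/(h + 3)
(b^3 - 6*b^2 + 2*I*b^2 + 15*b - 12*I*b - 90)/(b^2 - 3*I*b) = b - 6 + 5*I - 30*I/b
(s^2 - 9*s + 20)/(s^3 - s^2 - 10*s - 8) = (s - 5)/(s^2 + 3*s + 2)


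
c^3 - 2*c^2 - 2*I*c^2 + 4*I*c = c*(c - 2)*(c - 2*I)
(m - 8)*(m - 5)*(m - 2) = m^3 - 15*m^2 + 66*m - 80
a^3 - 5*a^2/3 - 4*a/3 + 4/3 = (a - 2)*(a - 2/3)*(a + 1)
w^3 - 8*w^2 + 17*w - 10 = (w - 5)*(w - 2)*(w - 1)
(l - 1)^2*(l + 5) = l^3 + 3*l^2 - 9*l + 5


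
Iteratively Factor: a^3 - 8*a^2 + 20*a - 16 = (a - 4)*(a^2 - 4*a + 4) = (a - 4)*(a - 2)*(a - 2)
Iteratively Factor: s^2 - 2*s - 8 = (s - 4)*(s + 2)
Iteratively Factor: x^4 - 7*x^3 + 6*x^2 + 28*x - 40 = (x - 2)*(x^3 - 5*x^2 - 4*x + 20) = (x - 2)*(x + 2)*(x^2 - 7*x + 10) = (x - 5)*(x - 2)*(x + 2)*(x - 2)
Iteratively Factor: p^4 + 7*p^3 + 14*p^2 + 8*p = (p + 4)*(p^3 + 3*p^2 + 2*p) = (p + 1)*(p + 4)*(p^2 + 2*p) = (p + 1)*(p + 2)*(p + 4)*(p)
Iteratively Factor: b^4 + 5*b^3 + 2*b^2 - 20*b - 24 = (b + 2)*(b^3 + 3*b^2 - 4*b - 12) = (b + 2)^2*(b^2 + b - 6) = (b + 2)^2*(b + 3)*(b - 2)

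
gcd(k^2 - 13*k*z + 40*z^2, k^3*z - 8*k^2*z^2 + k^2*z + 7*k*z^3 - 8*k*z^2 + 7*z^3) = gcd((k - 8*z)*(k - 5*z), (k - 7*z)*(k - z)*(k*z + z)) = 1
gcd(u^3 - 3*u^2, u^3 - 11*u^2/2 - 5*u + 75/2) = u - 3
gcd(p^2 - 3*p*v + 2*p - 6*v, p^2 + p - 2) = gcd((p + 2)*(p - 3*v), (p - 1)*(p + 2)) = p + 2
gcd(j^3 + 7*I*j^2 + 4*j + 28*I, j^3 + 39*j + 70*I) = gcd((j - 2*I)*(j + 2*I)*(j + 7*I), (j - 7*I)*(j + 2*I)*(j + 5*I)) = j + 2*I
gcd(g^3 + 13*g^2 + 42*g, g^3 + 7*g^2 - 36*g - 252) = g^2 + 13*g + 42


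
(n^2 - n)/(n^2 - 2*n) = (n - 1)/(n - 2)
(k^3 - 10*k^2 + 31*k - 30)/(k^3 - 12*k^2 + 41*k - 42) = (k - 5)/(k - 7)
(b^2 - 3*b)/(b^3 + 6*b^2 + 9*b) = (b - 3)/(b^2 + 6*b + 9)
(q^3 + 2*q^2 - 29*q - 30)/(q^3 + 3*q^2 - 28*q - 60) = (q + 1)/(q + 2)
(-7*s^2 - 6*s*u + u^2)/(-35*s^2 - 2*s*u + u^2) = (s + u)/(5*s + u)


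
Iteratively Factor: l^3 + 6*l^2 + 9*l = (l + 3)*(l^2 + 3*l) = l*(l + 3)*(l + 3)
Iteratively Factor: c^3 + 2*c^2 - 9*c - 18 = (c - 3)*(c^2 + 5*c + 6) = (c - 3)*(c + 2)*(c + 3)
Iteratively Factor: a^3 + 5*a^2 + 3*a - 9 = (a + 3)*(a^2 + 2*a - 3) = (a - 1)*(a + 3)*(a + 3)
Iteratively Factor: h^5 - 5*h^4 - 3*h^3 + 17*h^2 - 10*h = (h - 1)*(h^4 - 4*h^3 - 7*h^2 + 10*h) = (h - 1)*(h + 2)*(h^3 - 6*h^2 + 5*h) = (h - 1)^2*(h + 2)*(h^2 - 5*h) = (h - 5)*(h - 1)^2*(h + 2)*(h)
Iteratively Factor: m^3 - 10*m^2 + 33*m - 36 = (m - 3)*(m^2 - 7*m + 12) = (m - 4)*(m - 3)*(m - 3)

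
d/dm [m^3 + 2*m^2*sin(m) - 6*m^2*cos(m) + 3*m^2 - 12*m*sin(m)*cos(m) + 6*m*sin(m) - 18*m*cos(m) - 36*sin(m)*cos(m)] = 6*m^2*sin(m) + 2*m^2*cos(m) + 3*m^2 + 22*m*sin(m) - 6*m*cos(m) - 12*m*cos(2*m) + 6*m + 6*sin(m) - 6*sin(2*m) - 18*cos(m) - 36*cos(2*m)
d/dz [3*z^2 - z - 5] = 6*z - 1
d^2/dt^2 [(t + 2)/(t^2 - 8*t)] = 2*(3*t*(2 - t)*(t - 8) + 4*(t - 4)^2*(t + 2))/(t^3*(t - 8)^3)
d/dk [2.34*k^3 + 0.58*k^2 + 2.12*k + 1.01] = 7.02*k^2 + 1.16*k + 2.12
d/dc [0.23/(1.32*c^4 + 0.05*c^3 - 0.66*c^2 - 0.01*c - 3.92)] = (-1.2144*c^3 - 0.0345*c^2 + 0.3036*c + 0.0023)/(-1.32*c^4 - 0.05*c^3 + 0.66*c^2 + 0.01*c + 3.92)^2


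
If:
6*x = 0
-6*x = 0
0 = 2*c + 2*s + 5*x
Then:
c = -s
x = 0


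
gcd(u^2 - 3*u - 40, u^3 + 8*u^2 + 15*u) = u + 5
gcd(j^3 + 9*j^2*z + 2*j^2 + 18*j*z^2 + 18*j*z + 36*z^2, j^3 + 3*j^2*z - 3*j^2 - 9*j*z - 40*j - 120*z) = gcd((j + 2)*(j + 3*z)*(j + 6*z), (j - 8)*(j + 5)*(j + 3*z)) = j + 3*z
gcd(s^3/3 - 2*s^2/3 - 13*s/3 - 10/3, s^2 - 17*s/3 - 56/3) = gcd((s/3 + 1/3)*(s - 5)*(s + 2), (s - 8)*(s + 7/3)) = 1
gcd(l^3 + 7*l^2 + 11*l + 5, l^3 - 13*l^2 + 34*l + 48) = l + 1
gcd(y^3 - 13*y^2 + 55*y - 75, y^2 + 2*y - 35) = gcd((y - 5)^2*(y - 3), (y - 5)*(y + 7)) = y - 5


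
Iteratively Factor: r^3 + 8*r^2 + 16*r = (r + 4)*(r^2 + 4*r) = r*(r + 4)*(r + 4)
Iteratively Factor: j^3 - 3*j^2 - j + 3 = (j - 1)*(j^2 - 2*j - 3) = (j - 3)*(j - 1)*(j + 1)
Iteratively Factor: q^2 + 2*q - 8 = (q - 2)*(q + 4)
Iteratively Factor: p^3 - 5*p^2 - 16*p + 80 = (p + 4)*(p^2 - 9*p + 20) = (p - 4)*(p + 4)*(p - 5)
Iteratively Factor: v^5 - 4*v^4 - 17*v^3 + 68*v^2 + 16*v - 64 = (v - 4)*(v^4 - 17*v^2 + 16) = (v - 4)*(v - 1)*(v^3 + v^2 - 16*v - 16) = (v - 4)*(v - 1)*(v + 4)*(v^2 - 3*v - 4) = (v - 4)^2*(v - 1)*(v + 4)*(v + 1)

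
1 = 1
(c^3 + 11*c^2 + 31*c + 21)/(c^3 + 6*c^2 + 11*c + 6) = (c + 7)/(c + 2)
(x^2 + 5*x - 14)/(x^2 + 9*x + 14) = (x - 2)/(x + 2)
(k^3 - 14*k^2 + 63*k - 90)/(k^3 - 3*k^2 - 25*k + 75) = (k - 6)/(k + 5)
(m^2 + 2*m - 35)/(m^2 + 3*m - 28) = (m - 5)/(m - 4)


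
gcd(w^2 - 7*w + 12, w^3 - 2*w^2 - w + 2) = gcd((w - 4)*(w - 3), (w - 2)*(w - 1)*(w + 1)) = 1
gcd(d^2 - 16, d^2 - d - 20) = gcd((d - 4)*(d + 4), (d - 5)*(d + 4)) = d + 4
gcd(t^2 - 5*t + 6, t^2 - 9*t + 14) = t - 2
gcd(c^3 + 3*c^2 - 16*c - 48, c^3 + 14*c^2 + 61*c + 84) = c^2 + 7*c + 12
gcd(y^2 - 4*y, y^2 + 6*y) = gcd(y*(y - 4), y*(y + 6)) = y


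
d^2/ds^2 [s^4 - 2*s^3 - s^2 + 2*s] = 12*s^2 - 12*s - 2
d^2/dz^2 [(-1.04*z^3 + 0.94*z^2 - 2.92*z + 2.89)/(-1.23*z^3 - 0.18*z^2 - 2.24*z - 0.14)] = (3.5527136788005e-15*z^7 - 3.304764*z^6 + 9.31356*z^5 - 35.198172*z^4 - 12.730328*z^3 - 52.27188*z^2 - 4.32474*z - 30.724344)/(1.860867*z^9 + 0.816966*z^8 + 10.286244*z^7 + 3.616866*z^6 + 18.918648*z^5 + 5.03748*z^4 + 11.650436*z^3 + 2.117976*z^2 + 0.131712*z + 0.002744)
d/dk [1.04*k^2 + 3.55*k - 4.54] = 2.08*k + 3.55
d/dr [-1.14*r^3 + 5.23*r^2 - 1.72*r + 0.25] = -3.42*r^2 + 10.46*r - 1.72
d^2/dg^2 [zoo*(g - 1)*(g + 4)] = nan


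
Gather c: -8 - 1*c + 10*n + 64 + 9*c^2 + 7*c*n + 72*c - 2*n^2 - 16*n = 9*c^2 + c*(7*n + 71) - 2*n^2 - 6*n + 56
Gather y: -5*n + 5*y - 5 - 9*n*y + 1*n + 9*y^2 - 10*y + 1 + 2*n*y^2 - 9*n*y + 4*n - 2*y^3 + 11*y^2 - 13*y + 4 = -2*y^3 + y^2*(2*n + 20) + y*(-18*n - 18)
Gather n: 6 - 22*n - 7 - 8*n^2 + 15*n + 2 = -8*n^2 - 7*n + 1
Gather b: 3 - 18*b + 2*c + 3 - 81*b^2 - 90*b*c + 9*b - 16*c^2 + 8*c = -81*b^2 + b*(-90*c - 9) - 16*c^2 + 10*c + 6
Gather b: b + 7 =b + 7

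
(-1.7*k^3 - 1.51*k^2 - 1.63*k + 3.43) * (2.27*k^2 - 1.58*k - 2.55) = -3.859*k^5 - 0.7417*k^4 + 3.0207*k^3 + 14.212*k^2 - 1.2629*k - 8.7465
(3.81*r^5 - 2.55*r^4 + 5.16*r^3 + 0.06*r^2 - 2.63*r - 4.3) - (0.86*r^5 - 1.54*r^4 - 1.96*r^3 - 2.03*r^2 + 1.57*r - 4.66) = 2.95*r^5 - 1.01*r^4 + 7.12*r^3 + 2.09*r^2 - 4.2*r + 0.36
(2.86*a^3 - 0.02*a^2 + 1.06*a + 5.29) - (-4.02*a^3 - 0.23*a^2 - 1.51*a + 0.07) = 6.88*a^3 + 0.21*a^2 + 2.57*a + 5.22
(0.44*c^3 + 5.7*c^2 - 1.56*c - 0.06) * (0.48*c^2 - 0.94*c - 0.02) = 0.2112*c^5 + 2.3224*c^4 - 6.1156*c^3 + 1.3236*c^2 + 0.0876*c + 0.0012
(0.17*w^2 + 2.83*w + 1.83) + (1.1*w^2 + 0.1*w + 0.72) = 1.27*w^2 + 2.93*w + 2.55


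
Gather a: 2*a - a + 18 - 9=a + 9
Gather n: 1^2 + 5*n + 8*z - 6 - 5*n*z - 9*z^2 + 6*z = n*(5 - 5*z) - 9*z^2 + 14*z - 5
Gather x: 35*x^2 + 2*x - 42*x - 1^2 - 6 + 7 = 35*x^2 - 40*x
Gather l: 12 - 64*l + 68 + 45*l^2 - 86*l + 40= 45*l^2 - 150*l + 120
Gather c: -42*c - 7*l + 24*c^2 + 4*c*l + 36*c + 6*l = 24*c^2 + c*(4*l - 6) - l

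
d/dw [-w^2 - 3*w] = -2*w - 3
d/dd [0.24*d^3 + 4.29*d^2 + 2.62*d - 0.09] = 0.72*d^2 + 8.58*d + 2.62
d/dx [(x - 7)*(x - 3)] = 2*x - 10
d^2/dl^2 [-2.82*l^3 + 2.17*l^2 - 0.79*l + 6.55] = 4.34 - 16.92*l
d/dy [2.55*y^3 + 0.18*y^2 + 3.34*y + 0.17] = 7.65*y^2 + 0.36*y + 3.34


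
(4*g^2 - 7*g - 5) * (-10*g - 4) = -40*g^3 + 54*g^2 + 78*g + 20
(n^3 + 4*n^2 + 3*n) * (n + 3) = n^4 + 7*n^3 + 15*n^2 + 9*n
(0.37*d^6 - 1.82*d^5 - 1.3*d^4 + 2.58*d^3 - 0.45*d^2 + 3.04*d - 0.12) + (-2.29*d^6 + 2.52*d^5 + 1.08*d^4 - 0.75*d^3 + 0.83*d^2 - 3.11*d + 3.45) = -1.92*d^6 + 0.7*d^5 - 0.22*d^4 + 1.83*d^3 + 0.38*d^2 - 0.0699999999999998*d + 3.33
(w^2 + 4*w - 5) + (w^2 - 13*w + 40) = 2*w^2 - 9*w + 35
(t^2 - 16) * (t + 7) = t^3 + 7*t^2 - 16*t - 112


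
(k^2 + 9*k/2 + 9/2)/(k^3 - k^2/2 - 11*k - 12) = (k + 3)/(k^2 - 2*k - 8)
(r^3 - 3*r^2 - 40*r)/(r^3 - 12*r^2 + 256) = r*(r + 5)/(r^2 - 4*r - 32)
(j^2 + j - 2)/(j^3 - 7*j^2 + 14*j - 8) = (j + 2)/(j^2 - 6*j + 8)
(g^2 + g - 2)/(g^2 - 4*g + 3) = (g + 2)/(g - 3)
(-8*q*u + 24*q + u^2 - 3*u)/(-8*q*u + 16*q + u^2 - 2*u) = (u - 3)/(u - 2)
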